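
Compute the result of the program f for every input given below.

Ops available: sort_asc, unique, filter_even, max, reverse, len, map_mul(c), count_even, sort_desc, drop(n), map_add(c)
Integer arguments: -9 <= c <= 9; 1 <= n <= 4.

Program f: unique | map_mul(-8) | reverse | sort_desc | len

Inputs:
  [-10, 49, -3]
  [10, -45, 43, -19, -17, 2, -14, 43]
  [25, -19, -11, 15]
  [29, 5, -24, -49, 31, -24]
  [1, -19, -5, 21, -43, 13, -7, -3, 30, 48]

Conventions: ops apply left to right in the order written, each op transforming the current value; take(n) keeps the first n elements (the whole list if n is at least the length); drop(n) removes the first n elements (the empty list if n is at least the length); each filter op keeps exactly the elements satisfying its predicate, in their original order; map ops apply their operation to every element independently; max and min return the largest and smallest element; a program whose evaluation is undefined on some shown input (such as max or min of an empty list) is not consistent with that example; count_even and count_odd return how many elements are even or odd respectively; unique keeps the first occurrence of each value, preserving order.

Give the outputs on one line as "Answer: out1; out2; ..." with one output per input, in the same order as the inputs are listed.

3; 7; 4; 5; 10

Execution, op by op:
  [-10, 49, -3] -> [-10, 49, -3] -> [80, -392, 24] -> [24, -392, 80] -> [80, 24, -392] -> 3
  [10, -45, 43, -19, -17, 2, -14, 43] -> [10, -45, 43, -19, -17, 2, -14] -> [-80, 360, -344, 152, 136, -16, 112] -> [112, -16, 136, 152, -344, 360, -80] -> [360, 152, 136, 112, -16, -80, -344] -> 7
  [25, -19, -11, 15] -> [25, -19, -11, 15] -> [-200, 152, 88, -120] -> [-120, 88, 152, -200] -> [152, 88, -120, -200] -> 4
  [29, 5, -24, -49, 31, -24] -> [29, 5, -24, -49, 31] -> [-232, -40, 192, 392, -248] -> [-248, 392, 192, -40, -232] -> [392, 192, -40, -232, -248] -> 5
  [1, -19, -5, 21, -43, 13, -7, -3, 30, 48] -> [1, -19, -5, 21, -43, 13, -7, -3, 30, 48] -> [-8, 152, 40, -168, 344, -104, 56, 24, -240, -384] -> [-384, -240, 24, 56, -104, 344, -168, 40, 152, -8] -> [344, 152, 56, 40, 24, -8, -104, -168, -240, -384] -> 10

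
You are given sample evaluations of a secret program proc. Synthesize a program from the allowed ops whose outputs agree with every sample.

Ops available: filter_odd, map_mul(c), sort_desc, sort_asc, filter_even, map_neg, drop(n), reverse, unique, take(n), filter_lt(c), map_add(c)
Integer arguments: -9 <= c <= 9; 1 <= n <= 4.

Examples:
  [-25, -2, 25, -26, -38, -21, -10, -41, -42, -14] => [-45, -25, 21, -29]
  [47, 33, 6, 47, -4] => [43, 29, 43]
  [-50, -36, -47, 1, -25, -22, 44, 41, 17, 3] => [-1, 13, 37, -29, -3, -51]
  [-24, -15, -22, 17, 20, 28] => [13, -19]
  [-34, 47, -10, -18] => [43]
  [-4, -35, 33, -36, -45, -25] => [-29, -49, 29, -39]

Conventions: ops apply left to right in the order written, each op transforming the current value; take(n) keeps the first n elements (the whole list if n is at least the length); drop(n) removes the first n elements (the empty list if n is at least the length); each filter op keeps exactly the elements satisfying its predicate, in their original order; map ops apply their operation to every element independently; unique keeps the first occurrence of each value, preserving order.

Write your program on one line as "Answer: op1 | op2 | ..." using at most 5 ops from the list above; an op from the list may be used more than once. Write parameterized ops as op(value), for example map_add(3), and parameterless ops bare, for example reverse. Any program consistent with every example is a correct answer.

map_add(-2) | filter_odd | map_add(-2) | reverse

Check, running the answer program on each example:
  [-25, -2, 25, -26, -38, -21, -10, -41, -42, -14] -> [-27, -4, 23, -28, -40, -23, -12, -43, -44, -16] -> [-27, 23, -23, -43] -> [-29, 21, -25, -45] -> [-45, -25, 21, -29]
  [47, 33, 6, 47, -4] -> [45, 31, 4, 45, -6] -> [45, 31, 45] -> [43, 29, 43] -> [43, 29, 43]
  [-50, -36, -47, 1, -25, -22, 44, 41, 17, 3] -> [-52, -38, -49, -1, -27, -24, 42, 39, 15, 1] -> [-49, -1, -27, 39, 15, 1] -> [-51, -3, -29, 37, 13, -1] -> [-1, 13, 37, -29, -3, -51]
  [-24, -15, -22, 17, 20, 28] -> [-26, -17, -24, 15, 18, 26] -> [-17, 15] -> [-19, 13] -> [13, -19]
  [-34, 47, -10, -18] -> [-36, 45, -12, -20] -> [45] -> [43] -> [43]
  [-4, -35, 33, -36, -45, -25] -> [-6, -37, 31, -38, -47, -27] -> [-37, 31, -47, -27] -> [-39, 29, -49, -29] -> [-29, -49, 29, -39]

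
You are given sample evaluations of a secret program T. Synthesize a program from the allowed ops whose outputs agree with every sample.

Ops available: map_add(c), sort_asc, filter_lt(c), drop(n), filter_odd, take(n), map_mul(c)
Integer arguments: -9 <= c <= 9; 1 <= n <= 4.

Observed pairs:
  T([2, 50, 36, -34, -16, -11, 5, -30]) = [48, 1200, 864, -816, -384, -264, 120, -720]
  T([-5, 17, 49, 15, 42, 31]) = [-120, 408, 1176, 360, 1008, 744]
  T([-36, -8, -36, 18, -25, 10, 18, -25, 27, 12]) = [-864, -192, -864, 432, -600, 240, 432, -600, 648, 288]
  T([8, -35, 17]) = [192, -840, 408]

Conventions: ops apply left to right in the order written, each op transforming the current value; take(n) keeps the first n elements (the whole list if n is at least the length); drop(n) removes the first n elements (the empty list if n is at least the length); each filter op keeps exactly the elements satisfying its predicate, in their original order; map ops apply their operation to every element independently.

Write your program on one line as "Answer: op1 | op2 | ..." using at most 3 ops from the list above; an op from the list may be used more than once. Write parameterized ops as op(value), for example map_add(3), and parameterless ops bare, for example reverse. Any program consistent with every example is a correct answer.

map_mul(-4) | map_mul(-6)

Check, running the answer program on each example:
  [2, 50, 36, -34, -16, -11, 5, -30] -> [-8, -200, -144, 136, 64, 44, -20, 120] -> [48, 1200, 864, -816, -384, -264, 120, -720]
  [-5, 17, 49, 15, 42, 31] -> [20, -68, -196, -60, -168, -124] -> [-120, 408, 1176, 360, 1008, 744]
  [-36, -8, -36, 18, -25, 10, 18, -25, 27, 12] -> [144, 32, 144, -72, 100, -40, -72, 100, -108, -48] -> [-864, -192, -864, 432, -600, 240, 432, -600, 648, 288]
  [8, -35, 17] -> [-32, 140, -68] -> [192, -840, 408]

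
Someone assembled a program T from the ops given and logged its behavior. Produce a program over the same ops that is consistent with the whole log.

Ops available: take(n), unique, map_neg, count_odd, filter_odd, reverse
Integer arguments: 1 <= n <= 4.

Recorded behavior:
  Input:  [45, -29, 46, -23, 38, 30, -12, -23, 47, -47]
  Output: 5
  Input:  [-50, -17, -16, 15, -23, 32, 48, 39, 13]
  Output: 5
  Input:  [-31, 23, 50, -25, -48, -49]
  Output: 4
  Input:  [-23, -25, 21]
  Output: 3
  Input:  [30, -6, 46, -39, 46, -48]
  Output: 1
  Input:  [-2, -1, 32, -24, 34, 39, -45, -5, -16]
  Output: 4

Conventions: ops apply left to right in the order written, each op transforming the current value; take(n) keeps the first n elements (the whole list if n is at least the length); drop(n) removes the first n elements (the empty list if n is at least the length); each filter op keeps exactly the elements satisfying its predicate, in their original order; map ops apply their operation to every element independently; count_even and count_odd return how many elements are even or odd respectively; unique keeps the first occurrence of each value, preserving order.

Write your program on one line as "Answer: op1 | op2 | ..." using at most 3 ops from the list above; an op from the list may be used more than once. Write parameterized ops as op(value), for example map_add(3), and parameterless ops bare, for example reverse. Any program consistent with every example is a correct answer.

unique | reverse | count_odd

Check, running the answer program on each example:
  [45, -29, 46, -23, 38, 30, -12, -23, 47, -47] -> [45, -29, 46, -23, 38, 30, -12, 47, -47] -> [-47, 47, -12, 30, 38, -23, 46, -29, 45] -> 5
  [-50, -17, -16, 15, -23, 32, 48, 39, 13] -> [-50, -17, -16, 15, -23, 32, 48, 39, 13] -> [13, 39, 48, 32, -23, 15, -16, -17, -50] -> 5
  [-31, 23, 50, -25, -48, -49] -> [-31, 23, 50, -25, -48, -49] -> [-49, -48, -25, 50, 23, -31] -> 4
  [-23, -25, 21] -> [-23, -25, 21] -> [21, -25, -23] -> 3
  [30, -6, 46, -39, 46, -48] -> [30, -6, 46, -39, -48] -> [-48, -39, 46, -6, 30] -> 1
  [-2, -1, 32, -24, 34, 39, -45, -5, -16] -> [-2, -1, 32, -24, 34, 39, -45, -5, -16] -> [-16, -5, -45, 39, 34, -24, 32, -1, -2] -> 4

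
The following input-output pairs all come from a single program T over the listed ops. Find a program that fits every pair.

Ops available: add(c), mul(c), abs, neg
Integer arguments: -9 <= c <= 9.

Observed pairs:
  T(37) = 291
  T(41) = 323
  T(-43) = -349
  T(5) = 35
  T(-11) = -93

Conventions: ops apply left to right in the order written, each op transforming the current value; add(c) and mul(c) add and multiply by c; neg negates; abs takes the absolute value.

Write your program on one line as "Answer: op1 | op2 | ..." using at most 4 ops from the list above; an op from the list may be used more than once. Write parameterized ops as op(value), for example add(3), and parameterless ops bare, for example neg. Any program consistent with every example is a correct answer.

neg | mul(8) | neg | add(-5)

Check, running the answer program on each example:
  37 -> -37 -> -296 -> 296 -> 291
  41 -> -41 -> -328 -> 328 -> 323
  -43 -> 43 -> 344 -> -344 -> -349
  5 -> -5 -> -40 -> 40 -> 35
  -11 -> 11 -> 88 -> -88 -> -93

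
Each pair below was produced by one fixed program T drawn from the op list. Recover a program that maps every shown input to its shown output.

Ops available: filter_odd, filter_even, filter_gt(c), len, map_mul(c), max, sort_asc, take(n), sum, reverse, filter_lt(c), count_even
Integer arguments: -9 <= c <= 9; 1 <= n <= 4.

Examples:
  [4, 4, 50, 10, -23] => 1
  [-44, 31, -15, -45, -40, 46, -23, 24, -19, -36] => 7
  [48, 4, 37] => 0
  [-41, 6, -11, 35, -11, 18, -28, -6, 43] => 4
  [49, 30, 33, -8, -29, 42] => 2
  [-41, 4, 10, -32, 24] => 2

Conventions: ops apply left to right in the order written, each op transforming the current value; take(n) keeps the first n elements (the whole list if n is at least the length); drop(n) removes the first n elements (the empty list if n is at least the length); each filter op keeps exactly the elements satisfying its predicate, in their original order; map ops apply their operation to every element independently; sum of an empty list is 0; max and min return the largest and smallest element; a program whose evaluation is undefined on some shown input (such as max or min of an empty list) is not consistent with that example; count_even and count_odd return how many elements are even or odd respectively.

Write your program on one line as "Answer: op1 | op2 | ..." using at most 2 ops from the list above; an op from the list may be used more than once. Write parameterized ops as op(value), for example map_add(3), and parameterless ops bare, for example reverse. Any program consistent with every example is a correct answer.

filter_lt(-6) | len

Check, running the answer program on each example:
  [4, 4, 50, 10, -23] -> [-23] -> 1
  [-44, 31, -15, -45, -40, 46, -23, 24, -19, -36] -> [-44, -15, -45, -40, -23, -19, -36] -> 7
  [48, 4, 37] -> [] -> 0
  [-41, 6, -11, 35, -11, 18, -28, -6, 43] -> [-41, -11, -11, -28] -> 4
  [49, 30, 33, -8, -29, 42] -> [-8, -29] -> 2
  [-41, 4, 10, -32, 24] -> [-41, -32] -> 2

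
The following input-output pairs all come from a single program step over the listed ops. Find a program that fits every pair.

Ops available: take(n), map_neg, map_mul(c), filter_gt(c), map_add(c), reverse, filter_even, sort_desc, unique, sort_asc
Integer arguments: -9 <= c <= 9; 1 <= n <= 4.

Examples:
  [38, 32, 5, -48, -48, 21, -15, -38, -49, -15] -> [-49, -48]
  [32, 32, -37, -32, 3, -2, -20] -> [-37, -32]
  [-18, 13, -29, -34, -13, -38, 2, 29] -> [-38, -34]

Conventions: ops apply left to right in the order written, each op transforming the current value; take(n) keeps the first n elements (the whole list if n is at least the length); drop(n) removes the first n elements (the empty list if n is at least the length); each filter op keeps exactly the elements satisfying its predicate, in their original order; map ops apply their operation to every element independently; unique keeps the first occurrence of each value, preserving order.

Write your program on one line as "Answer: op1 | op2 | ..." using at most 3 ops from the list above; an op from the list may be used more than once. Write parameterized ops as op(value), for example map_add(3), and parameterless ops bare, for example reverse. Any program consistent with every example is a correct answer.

sort_asc | unique | take(2)

Check, running the answer program on each example:
  [38, 32, 5, -48, -48, 21, -15, -38, -49, -15] -> [-49, -48, -48, -38, -15, -15, 5, 21, 32, 38] -> [-49, -48, -38, -15, 5, 21, 32, 38] -> [-49, -48]
  [32, 32, -37, -32, 3, -2, -20] -> [-37, -32, -20, -2, 3, 32, 32] -> [-37, -32, -20, -2, 3, 32] -> [-37, -32]
  [-18, 13, -29, -34, -13, -38, 2, 29] -> [-38, -34, -29, -18, -13, 2, 13, 29] -> [-38, -34, -29, -18, -13, 2, 13, 29] -> [-38, -34]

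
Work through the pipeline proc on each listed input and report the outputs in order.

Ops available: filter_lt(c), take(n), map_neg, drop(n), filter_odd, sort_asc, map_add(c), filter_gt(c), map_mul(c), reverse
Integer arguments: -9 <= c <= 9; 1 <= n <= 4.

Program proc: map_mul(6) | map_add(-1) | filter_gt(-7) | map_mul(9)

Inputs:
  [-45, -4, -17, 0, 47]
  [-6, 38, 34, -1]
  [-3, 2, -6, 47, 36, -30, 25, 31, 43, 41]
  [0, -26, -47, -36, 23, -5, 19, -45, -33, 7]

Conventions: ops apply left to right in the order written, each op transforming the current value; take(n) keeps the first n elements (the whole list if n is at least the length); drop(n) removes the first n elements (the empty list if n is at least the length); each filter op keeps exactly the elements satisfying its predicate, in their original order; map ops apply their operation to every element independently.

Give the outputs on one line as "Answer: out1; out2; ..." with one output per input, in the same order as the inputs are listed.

[-9, 2529]; [2043, 1827]; [99, 2529, 1935, 1341, 1665, 2313, 2205]; [-9, 1233, 1017, 369]

Execution, op by op:
  [-45, -4, -17, 0, 47] -> [-270, -24, -102, 0, 282] -> [-271, -25, -103, -1, 281] -> [-1, 281] -> [-9, 2529]
  [-6, 38, 34, -1] -> [-36, 228, 204, -6] -> [-37, 227, 203, -7] -> [227, 203] -> [2043, 1827]
  [-3, 2, -6, 47, 36, -30, 25, 31, 43, 41] -> [-18, 12, -36, 282, 216, -180, 150, 186, 258, 246] -> [-19, 11, -37, 281, 215, -181, 149, 185, 257, 245] -> [11, 281, 215, 149, 185, 257, 245] -> [99, 2529, 1935, 1341, 1665, 2313, 2205]
  [0, -26, -47, -36, 23, -5, 19, -45, -33, 7] -> [0, -156, -282, -216, 138, -30, 114, -270, -198, 42] -> [-1, -157, -283, -217, 137, -31, 113, -271, -199, 41] -> [-1, 137, 113, 41] -> [-9, 1233, 1017, 369]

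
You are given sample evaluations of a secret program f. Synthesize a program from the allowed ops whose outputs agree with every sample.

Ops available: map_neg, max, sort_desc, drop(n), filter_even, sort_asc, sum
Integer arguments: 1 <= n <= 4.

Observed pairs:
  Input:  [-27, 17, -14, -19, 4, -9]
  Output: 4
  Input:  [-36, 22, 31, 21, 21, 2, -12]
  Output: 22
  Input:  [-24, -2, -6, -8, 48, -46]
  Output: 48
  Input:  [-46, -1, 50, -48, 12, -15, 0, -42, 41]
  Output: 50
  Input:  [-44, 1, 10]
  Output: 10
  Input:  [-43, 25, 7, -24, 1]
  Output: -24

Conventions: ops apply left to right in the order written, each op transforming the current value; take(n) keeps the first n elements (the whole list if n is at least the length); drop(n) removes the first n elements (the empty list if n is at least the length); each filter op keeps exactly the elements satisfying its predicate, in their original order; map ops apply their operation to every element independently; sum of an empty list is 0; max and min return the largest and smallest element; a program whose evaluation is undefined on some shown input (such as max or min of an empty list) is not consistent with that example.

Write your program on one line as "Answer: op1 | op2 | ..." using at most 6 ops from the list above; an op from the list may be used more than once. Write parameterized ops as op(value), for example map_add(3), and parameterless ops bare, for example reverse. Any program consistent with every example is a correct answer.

map_neg | sort_desc | sort_asc | map_neg | filter_even | max

Check, running the answer program on each example:
  [-27, 17, -14, -19, 4, -9] -> [27, -17, 14, 19, -4, 9] -> [27, 19, 14, 9, -4, -17] -> [-17, -4, 9, 14, 19, 27] -> [17, 4, -9, -14, -19, -27] -> [4, -14] -> 4
  [-36, 22, 31, 21, 21, 2, -12] -> [36, -22, -31, -21, -21, -2, 12] -> [36, 12, -2, -21, -21, -22, -31] -> [-31, -22, -21, -21, -2, 12, 36] -> [31, 22, 21, 21, 2, -12, -36] -> [22, 2, -12, -36] -> 22
  [-24, -2, -6, -8, 48, -46] -> [24, 2, 6, 8, -48, 46] -> [46, 24, 8, 6, 2, -48] -> [-48, 2, 6, 8, 24, 46] -> [48, -2, -6, -8, -24, -46] -> [48, -2, -6, -8, -24, -46] -> 48
  [-46, -1, 50, -48, 12, -15, 0, -42, 41] -> [46, 1, -50, 48, -12, 15, 0, 42, -41] -> [48, 46, 42, 15, 1, 0, -12, -41, -50] -> [-50, -41, -12, 0, 1, 15, 42, 46, 48] -> [50, 41, 12, 0, -1, -15, -42, -46, -48] -> [50, 12, 0, -42, -46, -48] -> 50
  [-44, 1, 10] -> [44, -1, -10] -> [44, -1, -10] -> [-10, -1, 44] -> [10, 1, -44] -> [10, -44] -> 10
  [-43, 25, 7, -24, 1] -> [43, -25, -7, 24, -1] -> [43, 24, -1, -7, -25] -> [-25, -7, -1, 24, 43] -> [25, 7, 1, -24, -43] -> [-24] -> -24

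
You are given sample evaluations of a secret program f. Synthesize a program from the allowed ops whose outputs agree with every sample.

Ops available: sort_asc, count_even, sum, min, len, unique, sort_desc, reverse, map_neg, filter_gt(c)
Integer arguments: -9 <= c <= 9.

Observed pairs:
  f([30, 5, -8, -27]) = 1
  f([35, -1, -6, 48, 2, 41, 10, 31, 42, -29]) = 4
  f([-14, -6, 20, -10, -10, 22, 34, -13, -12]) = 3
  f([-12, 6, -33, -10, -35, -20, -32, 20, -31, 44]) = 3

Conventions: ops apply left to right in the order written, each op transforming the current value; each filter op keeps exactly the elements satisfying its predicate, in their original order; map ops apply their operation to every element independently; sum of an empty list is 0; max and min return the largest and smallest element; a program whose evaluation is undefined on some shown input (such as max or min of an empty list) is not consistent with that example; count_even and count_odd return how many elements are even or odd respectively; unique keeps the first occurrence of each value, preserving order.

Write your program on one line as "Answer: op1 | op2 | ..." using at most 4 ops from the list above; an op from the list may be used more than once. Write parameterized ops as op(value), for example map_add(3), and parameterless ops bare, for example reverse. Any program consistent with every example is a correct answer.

unique | sort_asc | filter_gt(-6) | count_even

Check, running the answer program on each example:
  [30, 5, -8, -27] -> [30, 5, -8, -27] -> [-27, -8, 5, 30] -> [5, 30] -> 1
  [35, -1, -6, 48, 2, 41, 10, 31, 42, -29] -> [35, -1, -6, 48, 2, 41, 10, 31, 42, -29] -> [-29, -6, -1, 2, 10, 31, 35, 41, 42, 48] -> [-1, 2, 10, 31, 35, 41, 42, 48] -> 4
  [-14, -6, 20, -10, -10, 22, 34, -13, -12] -> [-14, -6, 20, -10, 22, 34, -13, -12] -> [-14, -13, -12, -10, -6, 20, 22, 34] -> [20, 22, 34] -> 3
  [-12, 6, -33, -10, -35, -20, -32, 20, -31, 44] -> [-12, 6, -33, -10, -35, -20, -32, 20, -31, 44] -> [-35, -33, -32, -31, -20, -12, -10, 6, 20, 44] -> [6, 20, 44] -> 3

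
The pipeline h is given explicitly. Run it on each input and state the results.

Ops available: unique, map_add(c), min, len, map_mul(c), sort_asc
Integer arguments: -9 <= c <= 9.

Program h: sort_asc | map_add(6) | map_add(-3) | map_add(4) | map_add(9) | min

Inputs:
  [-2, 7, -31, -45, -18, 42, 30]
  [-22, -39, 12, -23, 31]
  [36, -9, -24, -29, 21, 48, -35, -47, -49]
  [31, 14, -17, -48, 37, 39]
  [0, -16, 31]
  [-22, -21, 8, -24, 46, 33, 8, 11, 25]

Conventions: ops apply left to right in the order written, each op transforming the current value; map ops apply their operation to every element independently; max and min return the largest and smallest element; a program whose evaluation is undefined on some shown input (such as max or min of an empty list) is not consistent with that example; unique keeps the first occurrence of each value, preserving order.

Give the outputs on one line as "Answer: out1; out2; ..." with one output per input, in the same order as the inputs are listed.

-29; -23; -33; -32; 0; -8

Execution, op by op:
  [-2, 7, -31, -45, -18, 42, 30] -> [-45, -31, -18, -2, 7, 30, 42] -> [-39, -25, -12, 4, 13, 36, 48] -> [-42, -28, -15, 1, 10, 33, 45] -> [-38, -24, -11, 5, 14, 37, 49] -> [-29, -15, -2, 14, 23, 46, 58] -> -29
  [-22, -39, 12, -23, 31] -> [-39, -23, -22, 12, 31] -> [-33, -17, -16, 18, 37] -> [-36, -20, -19, 15, 34] -> [-32, -16, -15, 19, 38] -> [-23, -7, -6, 28, 47] -> -23
  [36, -9, -24, -29, 21, 48, -35, -47, -49] -> [-49, -47, -35, -29, -24, -9, 21, 36, 48] -> [-43, -41, -29, -23, -18, -3, 27, 42, 54] -> [-46, -44, -32, -26, -21, -6, 24, 39, 51] -> [-42, -40, -28, -22, -17, -2, 28, 43, 55] -> [-33, -31, -19, -13, -8, 7, 37, 52, 64] -> -33
  [31, 14, -17, -48, 37, 39] -> [-48, -17, 14, 31, 37, 39] -> [-42, -11, 20, 37, 43, 45] -> [-45, -14, 17, 34, 40, 42] -> [-41, -10, 21, 38, 44, 46] -> [-32, -1, 30, 47, 53, 55] -> -32
  [0, -16, 31] -> [-16, 0, 31] -> [-10, 6, 37] -> [-13, 3, 34] -> [-9, 7, 38] -> [0, 16, 47] -> 0
  [-22, -21, 8, -24, 46, 33, 8, 11, 25] -> [-24, -22, -21, 8, 8, 11, 25, 33, 46] -> [-18, -16, -15, 14, 14, 17, 31, 39, 52] -> [-21, -19, -18, 11, 11, 14, 28, 36, 49] -> [-17, -15, -14, 15, 15, 18, 32, 40, 53] -> [-8, -6, -5, 24, 24, 27, 41, 49, 62] -> -8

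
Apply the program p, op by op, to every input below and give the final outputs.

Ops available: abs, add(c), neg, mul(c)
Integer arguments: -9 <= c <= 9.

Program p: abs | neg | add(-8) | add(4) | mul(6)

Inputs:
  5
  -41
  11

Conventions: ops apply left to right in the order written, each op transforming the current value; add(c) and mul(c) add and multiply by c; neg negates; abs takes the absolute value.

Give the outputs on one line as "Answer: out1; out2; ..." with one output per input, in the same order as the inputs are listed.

-54; -270; -90

Execution, op by op:
  5 -> 5 -> -5 -> -13 -> -9 -> -54
  -41 -> 41 -> -41 -> -49 -> -45 -> -270
  11 -> 11 -> -11 -> -19 -> -15 -> -90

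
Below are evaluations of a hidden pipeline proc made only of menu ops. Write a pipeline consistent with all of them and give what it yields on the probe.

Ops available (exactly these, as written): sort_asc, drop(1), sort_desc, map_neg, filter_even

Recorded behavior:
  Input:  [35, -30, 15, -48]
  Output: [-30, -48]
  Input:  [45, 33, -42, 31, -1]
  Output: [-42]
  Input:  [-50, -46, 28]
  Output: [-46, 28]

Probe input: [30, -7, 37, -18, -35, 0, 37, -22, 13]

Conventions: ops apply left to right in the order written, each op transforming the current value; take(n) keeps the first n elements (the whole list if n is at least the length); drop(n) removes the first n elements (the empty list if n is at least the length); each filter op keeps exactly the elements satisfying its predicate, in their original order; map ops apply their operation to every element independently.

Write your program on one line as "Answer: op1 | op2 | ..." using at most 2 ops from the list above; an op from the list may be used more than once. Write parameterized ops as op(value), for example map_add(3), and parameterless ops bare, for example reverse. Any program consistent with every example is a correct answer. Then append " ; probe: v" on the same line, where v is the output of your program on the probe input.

drop(1) | filter_even ; probe: [-18, 0, -22]

Check, running the answer program on each example:
  [35, -30, 15, -48] -> [-30, 15, -48] -> [-30, -48]
  [45, 33, -42, 31, -1] -> [33, -42, 31, -1] -> [-42]
  [-50, -46, 28] -> [-46, 28] -> [-46, 28]
  probe: [30, -7, 37, -18, -35, 0, 37, -22, 13] -> [-7, 37, -18, -35, 0, 37, -22, 13] -> [-18, 0, -22]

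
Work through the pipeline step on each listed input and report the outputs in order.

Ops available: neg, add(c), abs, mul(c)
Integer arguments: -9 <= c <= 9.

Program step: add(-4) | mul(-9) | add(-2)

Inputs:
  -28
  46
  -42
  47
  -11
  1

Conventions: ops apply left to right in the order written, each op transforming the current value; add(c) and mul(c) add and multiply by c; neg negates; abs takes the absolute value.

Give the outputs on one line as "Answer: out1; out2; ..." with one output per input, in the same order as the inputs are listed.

Execution, op by op:
  -28 -> -32 -> 288 -> 286
  46 -> 42 -> -378 -> -380
  -42 -> -46 -> 414 -> 412
  47 -> 43 -> -387 -> -389
  -11 -> -15 -> 135 -> 133
  1 -> -3 -> 27 -> 25

286; -380; 412; -389; 133; 25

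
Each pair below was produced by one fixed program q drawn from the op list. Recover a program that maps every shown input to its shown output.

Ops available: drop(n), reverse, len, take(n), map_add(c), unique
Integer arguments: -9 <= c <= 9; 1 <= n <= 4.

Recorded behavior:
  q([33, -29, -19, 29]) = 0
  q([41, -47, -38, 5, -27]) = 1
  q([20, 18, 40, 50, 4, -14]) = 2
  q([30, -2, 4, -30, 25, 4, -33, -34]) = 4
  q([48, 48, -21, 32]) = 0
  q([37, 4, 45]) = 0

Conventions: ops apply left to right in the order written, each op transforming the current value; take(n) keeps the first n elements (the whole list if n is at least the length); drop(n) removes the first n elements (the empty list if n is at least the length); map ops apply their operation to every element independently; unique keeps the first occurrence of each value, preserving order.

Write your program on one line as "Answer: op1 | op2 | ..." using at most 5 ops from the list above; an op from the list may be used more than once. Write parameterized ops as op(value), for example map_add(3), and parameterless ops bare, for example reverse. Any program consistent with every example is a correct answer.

drop(2) | drop(2) | map_add(8) | len

Check, running the answer program on each example:
  [33, -29, -19, 29] -> [-19, 29] -> [] -> [] -> 0
  [41, -47, -38, 5, -27] -> [-38, 5, -27] -> [-27] -> [-19] -> 1
  [20, 18, 40, 50, 4, -14] -> [40, 50, 4, -14] -> [4, -14] -> [12, -6] -> 2
  [30, -2, 4, -30, 25, 4, -33, -34] -> [4, -30, 25, 4, -33, -34] -> [25, 4, -33, -34] -> [33, 12, -25, -26] -> 4
  [48, 48, -21, 32] -> [-21, 32] -> [] -> [] -> 0
  [37, 4, 45] -> [45] -> [] -> [] -> 0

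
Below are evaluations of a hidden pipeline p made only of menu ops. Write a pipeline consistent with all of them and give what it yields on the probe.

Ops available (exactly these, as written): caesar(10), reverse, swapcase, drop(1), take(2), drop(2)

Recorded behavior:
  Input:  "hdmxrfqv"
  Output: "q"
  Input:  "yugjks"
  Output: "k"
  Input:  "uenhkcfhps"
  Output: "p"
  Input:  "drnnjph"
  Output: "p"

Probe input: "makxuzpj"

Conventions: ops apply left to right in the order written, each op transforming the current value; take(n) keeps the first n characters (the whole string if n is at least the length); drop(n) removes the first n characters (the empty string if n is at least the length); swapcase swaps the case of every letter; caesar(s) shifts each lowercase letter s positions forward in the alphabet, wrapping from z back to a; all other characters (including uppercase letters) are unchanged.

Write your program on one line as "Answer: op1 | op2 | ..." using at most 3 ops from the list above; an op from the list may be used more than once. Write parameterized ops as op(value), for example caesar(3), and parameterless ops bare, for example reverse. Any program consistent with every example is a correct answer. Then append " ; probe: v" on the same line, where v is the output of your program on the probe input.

reverse | take(2) | drop(1) ; probe: "p"

Check, running the answer program on each example:
  "hdmxrfqv" -> "vqfrxmdh" -> "vq" -> "q"
  "yugjks" -> "skjguy" -> "sk" -> "k"
  "uenhkcfhps" -> "sphfckhneu" -> "sp" -> "p"
  "drnnjph" -> "hpjnnrd" -> "hp" -> "p"
  probe: "makxuzpj" -> "jpzuxkam" -> "jp" -> "p"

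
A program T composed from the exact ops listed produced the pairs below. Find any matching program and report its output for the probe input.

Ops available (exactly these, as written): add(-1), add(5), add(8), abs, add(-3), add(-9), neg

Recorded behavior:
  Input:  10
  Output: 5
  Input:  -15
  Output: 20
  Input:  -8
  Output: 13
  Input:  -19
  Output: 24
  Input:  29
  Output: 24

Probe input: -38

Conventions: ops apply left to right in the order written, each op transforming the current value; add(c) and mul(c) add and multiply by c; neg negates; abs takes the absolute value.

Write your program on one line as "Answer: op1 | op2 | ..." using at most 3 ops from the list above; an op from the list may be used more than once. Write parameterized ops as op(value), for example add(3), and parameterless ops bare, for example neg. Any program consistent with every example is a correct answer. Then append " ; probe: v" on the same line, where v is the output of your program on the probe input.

neg | add(5) | abs ; probe: 43

Check, running the answer program on each example:
  10 -> -10 -> -5 -> 5
  -15 -> 15 -> 20 -> 20
  -8 -> 8 -> 13 -> 13
  -19 -> 19 -> 24 -> 24
  29 -> -29 -> -24 -> 24
  probe: -38 -> 38 -> 43 -> 43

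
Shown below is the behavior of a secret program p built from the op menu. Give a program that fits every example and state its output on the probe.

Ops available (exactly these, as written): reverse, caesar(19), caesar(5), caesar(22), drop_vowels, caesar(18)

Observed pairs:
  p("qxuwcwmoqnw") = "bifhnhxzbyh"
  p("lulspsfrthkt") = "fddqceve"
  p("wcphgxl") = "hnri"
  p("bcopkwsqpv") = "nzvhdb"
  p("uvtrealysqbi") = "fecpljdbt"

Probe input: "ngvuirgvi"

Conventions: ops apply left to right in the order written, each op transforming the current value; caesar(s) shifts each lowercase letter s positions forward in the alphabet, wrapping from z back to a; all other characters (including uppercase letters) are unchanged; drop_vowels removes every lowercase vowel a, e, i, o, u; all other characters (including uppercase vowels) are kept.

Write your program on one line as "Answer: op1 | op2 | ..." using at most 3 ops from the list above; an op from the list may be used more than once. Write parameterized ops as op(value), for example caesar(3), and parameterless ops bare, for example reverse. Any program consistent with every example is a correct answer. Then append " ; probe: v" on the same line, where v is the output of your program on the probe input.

caesar(19) | drop_vowels | caesar(18) ; probe: "yrftcrt"

Check, running the answer program on each example:
  "qxuwcwmoqnw" -> "jqnpvpfhjgp" -> "jqnpvpfhjgp" -> "bifhnhxzbyh"
  "lulspsfrthkt" -> "enelilykmadm" -> "nllykmdm" -> "fddqceve"
  "wcphgxl" -> "pviazqe" -> "pvzq" -> "hnri"
  "bcopkwsqpv" -> "uvhidpljio" -> "vhdplj" -> "nzvhdb"
  "uvtrealysqbi" -> "nomkxterljub" -> "nmkxtrljb" -> "fecpljdbt"
  probe: "ngvuirgvi" -> "gzonbkzob" -> "gznbkzb" -> "yrftcrt"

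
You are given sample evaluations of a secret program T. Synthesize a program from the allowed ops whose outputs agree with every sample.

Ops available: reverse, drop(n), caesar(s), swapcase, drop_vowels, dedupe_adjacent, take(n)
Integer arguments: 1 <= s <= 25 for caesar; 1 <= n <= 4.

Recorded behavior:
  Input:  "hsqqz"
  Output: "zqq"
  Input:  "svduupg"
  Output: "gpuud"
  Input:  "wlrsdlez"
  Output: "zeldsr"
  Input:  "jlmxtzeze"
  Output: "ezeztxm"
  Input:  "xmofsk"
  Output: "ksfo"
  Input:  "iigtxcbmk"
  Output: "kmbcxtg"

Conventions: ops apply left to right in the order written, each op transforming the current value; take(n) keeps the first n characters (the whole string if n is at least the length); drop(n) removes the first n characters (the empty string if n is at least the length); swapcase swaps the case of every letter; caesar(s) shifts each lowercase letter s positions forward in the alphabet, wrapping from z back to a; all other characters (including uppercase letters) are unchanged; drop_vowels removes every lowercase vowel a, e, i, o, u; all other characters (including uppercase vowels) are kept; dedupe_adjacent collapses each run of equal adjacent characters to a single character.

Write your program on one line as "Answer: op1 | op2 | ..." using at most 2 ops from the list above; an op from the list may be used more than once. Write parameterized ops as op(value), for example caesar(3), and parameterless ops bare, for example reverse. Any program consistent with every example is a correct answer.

drop(2) | reverse

Check, running the answer program on each example:
  "hsqqz" -> "qqz" -> "zqq"
  "svduupg" -> "duupg" -> "gpuud"
  "wlrsdlez" -> "rsdlez" -> "zeldsr"
  "jlmxtzeze" -> "mxtzeze" -> "ezeztxm"
  "xmofsk" -> "ofsk" -> "ksfo"
  "iigtxcbmk" -> "gtxcbmk" -> "kmbcxtg"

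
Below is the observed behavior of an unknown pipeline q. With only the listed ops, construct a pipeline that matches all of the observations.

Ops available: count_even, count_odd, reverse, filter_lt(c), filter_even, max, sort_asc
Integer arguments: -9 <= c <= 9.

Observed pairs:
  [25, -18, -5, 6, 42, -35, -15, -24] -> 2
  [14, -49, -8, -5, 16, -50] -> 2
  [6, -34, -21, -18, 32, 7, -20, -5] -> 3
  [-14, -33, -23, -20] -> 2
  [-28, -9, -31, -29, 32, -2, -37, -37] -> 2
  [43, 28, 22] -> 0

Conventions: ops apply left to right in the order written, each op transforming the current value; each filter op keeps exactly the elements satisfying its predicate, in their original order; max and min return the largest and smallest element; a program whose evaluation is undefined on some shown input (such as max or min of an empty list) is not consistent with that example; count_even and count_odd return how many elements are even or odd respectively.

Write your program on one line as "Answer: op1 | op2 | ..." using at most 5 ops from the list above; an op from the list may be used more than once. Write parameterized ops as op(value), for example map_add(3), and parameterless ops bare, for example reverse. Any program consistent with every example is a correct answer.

reverse | filter_even | filter_lt(-1) | sort_asc | count_even

Check, running the answer program on each example:
  [25, -18, -5, 6, 42, -35, -15, -24] -> [-24, -15, -35, 42, 6, -5, -18, 25] -> [-24, 42, 6, -18] -> [-24, -18] -> [-24, -18] -> 2
  [14, -49, -8, -5, 16, -50] -> [-50, 16, -5, -8, -49, 14] -> [-50, 16, -8, 14] -> [-50, -8] -> [-50, -8] -> 2
  [6, -34, -21, -18, 32, 7, -20, -5] -> [-5, -20, 7, 32, -18, -21, -34, 6] -> [-20, 32, -18, -34, 6] -> [-20, -18, -34] -> [-34, -20, -18] -> 3
  [-14, -33, -23, -20] -> [-20, -23, -33, -14] -> [-20, -14] -> [-20, -14] -> [-20, -14] -> 2
  [-28, -9, -31, -29, 32, -2, -37, -37] -> [-37, -37, -2, 32, -29, -31, -9, -28] -> [-2, 32, -28] -> [-2, -28] -> [-28, -2] -> 2
  [43, 28, 22] -> [22, 28, 43] -> [22, 28] -> [] -> [] -> 0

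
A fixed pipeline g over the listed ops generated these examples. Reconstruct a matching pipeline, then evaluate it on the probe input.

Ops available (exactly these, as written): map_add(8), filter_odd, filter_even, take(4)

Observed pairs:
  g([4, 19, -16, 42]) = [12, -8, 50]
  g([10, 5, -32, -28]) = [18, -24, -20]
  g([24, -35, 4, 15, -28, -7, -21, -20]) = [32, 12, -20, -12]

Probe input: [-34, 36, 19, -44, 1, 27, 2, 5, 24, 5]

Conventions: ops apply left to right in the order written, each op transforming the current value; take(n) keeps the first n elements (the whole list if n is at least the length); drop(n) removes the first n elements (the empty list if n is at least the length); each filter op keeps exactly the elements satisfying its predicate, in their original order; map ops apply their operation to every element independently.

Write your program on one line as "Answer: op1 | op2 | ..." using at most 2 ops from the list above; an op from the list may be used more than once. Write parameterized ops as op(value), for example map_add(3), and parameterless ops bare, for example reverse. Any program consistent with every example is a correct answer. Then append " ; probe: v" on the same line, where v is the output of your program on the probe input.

filter_even | map_add(8) ; probe: [-26, 44, -36, 10, 32]

Check, running the answer program on each example:
  [4, 19, -16, 42] -> [4, -16, 42] -> [12, -8, 50]
  [10, 5, -32, -28] -> [10, -32, -28] -> [18, -24, -20]
  [24, -35, 4, 15, -28, -7, -21, -20] -> [24, 4, -28, -20] -> [32, 12, -20, -12]
  probe: [-34, 36, 19, -44, 1, 27, 2, 5, 24, 5] -> [-34, 36, -44, 2, 24] -> [-26, 44, -36, 10, 32]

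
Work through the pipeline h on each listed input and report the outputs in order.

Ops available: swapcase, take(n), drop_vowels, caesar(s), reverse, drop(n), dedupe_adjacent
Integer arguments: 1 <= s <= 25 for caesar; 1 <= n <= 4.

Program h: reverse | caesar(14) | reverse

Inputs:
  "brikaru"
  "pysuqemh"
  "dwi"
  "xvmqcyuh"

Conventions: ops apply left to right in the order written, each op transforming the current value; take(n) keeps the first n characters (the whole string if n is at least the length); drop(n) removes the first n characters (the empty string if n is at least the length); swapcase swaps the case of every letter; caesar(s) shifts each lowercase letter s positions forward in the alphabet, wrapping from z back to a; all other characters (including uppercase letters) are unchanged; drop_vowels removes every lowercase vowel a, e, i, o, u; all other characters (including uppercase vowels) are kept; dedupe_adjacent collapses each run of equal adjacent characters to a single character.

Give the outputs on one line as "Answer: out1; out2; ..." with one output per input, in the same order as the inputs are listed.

Execution, op by op:
  "brikaru" -> "urakirb" -> "ifoywfp" -> "pfwyofi"
  "pysuqemh" -> "hmequsyp" -> "vaseigmd" -> "dmgiesav"
  "dwi" -> "iwd" -> "wkr" -> "rkw"
  "xvmqcyuh" -> "huycqmvx" -> "vimqeajl" -> "ljaeqmiv"

"pfwyofi"; "dmgiesav"; "rkw"; "ljaeqmiv"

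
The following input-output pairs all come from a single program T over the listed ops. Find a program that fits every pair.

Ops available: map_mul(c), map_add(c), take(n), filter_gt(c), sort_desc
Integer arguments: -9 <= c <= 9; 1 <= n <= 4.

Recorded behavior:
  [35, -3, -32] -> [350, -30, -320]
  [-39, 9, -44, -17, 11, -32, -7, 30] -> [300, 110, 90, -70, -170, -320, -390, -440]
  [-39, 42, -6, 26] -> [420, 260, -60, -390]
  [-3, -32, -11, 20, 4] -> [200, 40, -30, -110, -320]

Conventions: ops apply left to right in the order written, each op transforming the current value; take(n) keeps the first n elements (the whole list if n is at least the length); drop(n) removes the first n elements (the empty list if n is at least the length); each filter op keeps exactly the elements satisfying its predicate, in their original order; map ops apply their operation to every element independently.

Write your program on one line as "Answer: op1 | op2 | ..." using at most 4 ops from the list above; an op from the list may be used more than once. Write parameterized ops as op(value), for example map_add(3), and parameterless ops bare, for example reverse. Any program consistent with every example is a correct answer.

map_mul(-2) | sort_desc | map_mul(-5) | sort_desc

Check, running the answer program on each example:
  [35, -3, -32] -> [-70, 6, 64] -> [64, 6, -70] -> [-320, -30, 350] -> [350, -30, -320]
  [-39, 9, -44, -17, 11, -32, -7, 30] -> [78, -18, 88, 34, -22, 64, 14, -60] -> [88, 78, 64, 34, 14, -18, -22, -60] -> [-440, -390, -320, -170, -70, 90, 110, 300] -> [300, 110, 90, -70, -170, -320, -390, -440]
  [-39, 42, -6, 26] -> [78, -84, 12, -52] -> [78, 12, -52, -84] -> [-390, -60, 260, 420] -> [420, 260, -60, -390]
  [-3, -32, -11, 20, 4] -> [6, 64, 22, -40, -8] -> [64, 22, 6, -8, -40] -> [-320, -110, -30, 40, 200] -> [200, 40, -30, -110, -320]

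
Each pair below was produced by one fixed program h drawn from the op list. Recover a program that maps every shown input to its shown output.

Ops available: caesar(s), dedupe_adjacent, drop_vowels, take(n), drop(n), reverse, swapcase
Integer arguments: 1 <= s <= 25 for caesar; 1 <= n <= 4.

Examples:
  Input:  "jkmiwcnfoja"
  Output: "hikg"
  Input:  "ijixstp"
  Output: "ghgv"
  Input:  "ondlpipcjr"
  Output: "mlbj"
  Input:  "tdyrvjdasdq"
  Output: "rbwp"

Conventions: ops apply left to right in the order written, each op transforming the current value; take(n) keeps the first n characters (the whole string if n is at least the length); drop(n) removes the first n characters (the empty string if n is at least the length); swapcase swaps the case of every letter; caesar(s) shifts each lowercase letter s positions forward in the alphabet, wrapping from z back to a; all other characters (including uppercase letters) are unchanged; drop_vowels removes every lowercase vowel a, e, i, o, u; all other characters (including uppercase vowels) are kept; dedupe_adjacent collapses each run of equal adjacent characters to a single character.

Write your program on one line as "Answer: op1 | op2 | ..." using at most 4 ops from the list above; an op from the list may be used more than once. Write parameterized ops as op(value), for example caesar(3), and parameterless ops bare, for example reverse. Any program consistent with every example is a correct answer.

take(4) | caesar(12) | caesar(5) | caesar(7)

Check, running the answer program on each example:
  "jkmiwcnfoja" -> "jkmi" -> "vwyu" -> "abdz" -> "hikg"
  "ijixstp" -> "ijix" -> "uvuj" -> "zazo" -> "ghgv"
  "ondlpipcjr" -> "ondl" -> "azpx" -> "feuc" -> "mlbj"
  "tdyrvjdasdq" -> "tdyr" -> "fpkd" -> "kupi" -> "rbwp"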